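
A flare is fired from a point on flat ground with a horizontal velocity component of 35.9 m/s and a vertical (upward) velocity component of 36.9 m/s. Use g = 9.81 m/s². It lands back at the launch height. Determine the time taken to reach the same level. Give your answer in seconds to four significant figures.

7.523 s

Landing at launch height ⇒ T = 2 v_y0 / g = 2 × 36.90 / 9.81 = 7.523 s.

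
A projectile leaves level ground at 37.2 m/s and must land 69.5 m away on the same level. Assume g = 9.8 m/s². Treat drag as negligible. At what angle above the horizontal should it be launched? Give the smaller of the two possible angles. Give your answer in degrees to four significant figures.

R = v₀² sin 2θ / g gives sin 2θ = gR/v₀² = 9.80·69.5/37.2² = 0.4922.
2θ = 29.48° or 180° − 29.48° = 150.5°, so θ = 14.74° or 75.26°.
The smaller angle is 14.74°.

14.74°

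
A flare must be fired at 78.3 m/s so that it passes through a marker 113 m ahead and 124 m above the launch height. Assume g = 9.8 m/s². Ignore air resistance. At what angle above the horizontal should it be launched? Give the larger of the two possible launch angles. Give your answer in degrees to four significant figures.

Trajectory: y = x tanθ − g x² (1 + tan²θ)/(2v₀²). With x = 113, y = 124, v₀ = 78.3, g = 9.80:
10.21 tan²θ − 113 tanθ + (134.2) = 0.
tanθ = [113 ± √(113² − 4 × 10.21 × (134.2))] / (2 × 10.21) = (113 ± 85.38) / 20.41, giving tanθ = 1.353 or 9.720.
θ = 53.53° or 84.13°; the larger is 84.13°.

84.13°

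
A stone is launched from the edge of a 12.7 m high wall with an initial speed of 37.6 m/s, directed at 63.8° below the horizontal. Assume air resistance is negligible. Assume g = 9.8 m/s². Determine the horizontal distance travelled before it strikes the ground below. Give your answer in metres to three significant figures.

Resolve: vₓ = 37.60 cos 63.8° = 16.60 m/s and v_y0 = −33.74 m/s (downward).
With up positive and y = 0 at the ground: y(t) = 12.7 + (−33.74) t − 4.900 t². Setting y = 0 and taking the positive root: t = [−33.74 + √(33.74² + 2·9.80·12.7)] / 9.80 = (−33.74 + 37.24) / 9.80 = 0.3578 s.
Horizontal distance: R = vₓ t = 16.60 × 0.3578 = 5.940 m.

5.94 m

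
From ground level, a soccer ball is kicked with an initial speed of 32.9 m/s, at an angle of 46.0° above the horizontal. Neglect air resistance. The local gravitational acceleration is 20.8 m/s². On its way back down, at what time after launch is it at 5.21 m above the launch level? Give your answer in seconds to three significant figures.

Components: vₓ = 32.90 cos 46.0° = 22.85 m/s, v_y0 = 32.90 sin 46.0° = 23.67 m/s.
Height y(t) = 23.67 t − 10.40 t² = 5.21 gives 10.40 t² − 23.67 t + 5.21 = 0.
t = [23.67 ± √(23.67² − 2·20.8·5.21)] / 20.8 = (23.67 ± 18.53) / 20.8, so t = 0.2469 s or t = 2.029 s.
The descending-branch root is 2.029 s.

2.03 s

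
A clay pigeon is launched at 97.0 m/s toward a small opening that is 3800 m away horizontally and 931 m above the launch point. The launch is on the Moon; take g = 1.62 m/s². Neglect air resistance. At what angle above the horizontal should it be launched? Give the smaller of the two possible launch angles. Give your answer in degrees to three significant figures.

37.3°

Trajectory: y = x tanθ − g x² (1 + tan²θ)/(2v₀²). With x = 3800, y = 931, v₀ = 97.0, g = 1.62:
1243 tan²θ − 3800 tanθ + (2174) = 0.
tanθ = [3800 ± √(3800² − 4 × 1243 × (2174))] / (2 × 1243) = (3800 ± 1905) / 2486, giving tanθ = 0.7622 or 2.295.
θ = 37.31° or 66.45°; the smaller is 37.31°.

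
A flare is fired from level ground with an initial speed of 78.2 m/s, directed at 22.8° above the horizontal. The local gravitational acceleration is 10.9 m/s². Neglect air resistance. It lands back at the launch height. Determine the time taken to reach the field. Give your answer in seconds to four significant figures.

Horizontal component vₓ = 78.20 cos 22.8° = 72.09 m/s; vertical v_y0 = 78.20 sin 22.8° = 30.30 m/s.
Landing at launch height ⇒ T = 2 v_y0 / g = 2 × 30.30 / 10.9 = 5.560 s.

5.560 s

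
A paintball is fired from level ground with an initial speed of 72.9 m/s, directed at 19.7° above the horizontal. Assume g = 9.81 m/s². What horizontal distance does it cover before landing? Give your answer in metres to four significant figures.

343.9 m

Components: vₓ = 72.90 cos 19.7° = 68.63 m/s, v_y0 = 72.90 sin 19.7° = 24.57 m/s.
Time aloft: T = 2 v_y0 / g = 2 × 24.57 / 9.81 = 5.010 s.
Range: R = vₓ T = 68.63 × 5.010 = 343.9 m.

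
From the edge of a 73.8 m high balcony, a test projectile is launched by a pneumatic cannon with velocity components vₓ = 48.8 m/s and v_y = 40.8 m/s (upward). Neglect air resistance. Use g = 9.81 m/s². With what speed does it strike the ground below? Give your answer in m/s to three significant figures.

74.1 m/s

The projectile lands when y = 73.8 + (40.80) t − ½·9.81·t² = 0. Positive root: t = (40.80 + √(40.80² + 2·9.81·73.8)) / 9.81 = (40.80 + 55.79) / 9.81 = 9.846 s.
Vertical velocity at impact: v_y = v_y0 − g t = 40.80 − 9.81 × 9.846 = −55.79 m/s.
Speed: |v| = √(vₓ² + v_y²) = √(48.80² + 55.79²) = 74.12 m/s.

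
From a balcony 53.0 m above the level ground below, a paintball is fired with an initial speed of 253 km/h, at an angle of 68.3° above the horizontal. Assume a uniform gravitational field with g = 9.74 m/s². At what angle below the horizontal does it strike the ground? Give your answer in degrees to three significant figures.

Convert: 253 km/h = 253/3.6 = 70.28 m/s.
Resolve: vₓ = 70.28 cos 68.3° = 25.98 m/s and v_y0 = 70.28 sin 68.3° = 65.30 m/s.
The projectile lands when y = 53.0 + (65.30) t − ½·9.74·t² = 0. Positive root: t = (65.30 + √(65.30² + 2·9.74·53.0)) / 9.74 = (65.30 + 72.77) / 9.74 = 14.18 s.
At impact: v_y = v_y0 − g t = −72.77 m/s; vₓ = 25.98 m/s.
Angle below horizontal: arctan(|v_y|/vₓ) = arctan(72.77/25.98) = 70.35°.

70.4°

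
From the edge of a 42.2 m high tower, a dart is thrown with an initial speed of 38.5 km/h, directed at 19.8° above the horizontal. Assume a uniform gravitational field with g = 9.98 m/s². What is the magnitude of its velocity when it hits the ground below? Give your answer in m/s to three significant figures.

30.9 m/s

Convert: 38.5 km/h = 38.5/3.6 = 10.69 m/s.
Resolve: vₓ = 10.69 cos 19.8° = 10.06 m/s and v_y0 = 10.69 sin 19.8° = 3.623 m/s.
The projectile lands when y = 42.2 + (3.623) t − ½·9.98·t² = 0. Positive root: t = (3.623 + √(3.623² + 2·9.98·42.2)) / 9.98 = (3.623 + 29.25) / 9.98 = 3.294 s.
Vertical velocity at impact: v_y = v_y0 − g t = 3.623 − 9.98 × 3.294 = −29.25 m/s.
Speed: |v| = √(vₓ² + v_y²) = √(10.06² + 29.25²) = 30.93 m/s.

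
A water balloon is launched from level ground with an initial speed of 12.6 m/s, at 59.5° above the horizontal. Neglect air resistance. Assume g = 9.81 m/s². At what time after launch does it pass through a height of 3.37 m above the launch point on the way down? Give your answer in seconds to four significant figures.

1.840 s

Components: vₓ = 12.60 cos 59.5° = 6.395 m/s, v_y0 = 12.60 sin 59.5° = 10.86 m/s.
Height y(t) = 10.86 t − 4.905 t² = 3.37 gives 4.905 t² − 10.86 t + 3.37 = 0.
Quadratic formula: t = (10.86 ± √51.745) / 9.81 = (10.86 ± 7.193) / 9.81 → t = 0.3734 s or 1.840 s.
The descending-branch root is 1.840 s.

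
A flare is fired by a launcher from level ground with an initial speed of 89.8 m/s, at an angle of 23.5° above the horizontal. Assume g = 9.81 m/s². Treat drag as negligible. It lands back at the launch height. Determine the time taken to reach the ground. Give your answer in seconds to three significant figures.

Resolve: vₓ = 89.80 cos 23.5° = 82.35 m/s and v_y0 = 89.80 sin 23.5° = 35.81 m/s.
Time of flight on level ground: T = 2 v_y0 / g = 2 × 35.81 / 9.81 = 7.300 s.

7.30 s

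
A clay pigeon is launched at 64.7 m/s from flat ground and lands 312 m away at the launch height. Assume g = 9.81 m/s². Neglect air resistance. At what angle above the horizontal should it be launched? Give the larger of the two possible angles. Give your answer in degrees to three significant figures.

66.5°

From R = (v₀²/g) sin 2θ: sin 2θ = 9.81 × 312 / 4186.1 = 0.7312.
2θ = 46.98° or 180° − 46.98° = 133.0°, so θ = 23.49° or 66.51°.
The larger angle is 66.51°.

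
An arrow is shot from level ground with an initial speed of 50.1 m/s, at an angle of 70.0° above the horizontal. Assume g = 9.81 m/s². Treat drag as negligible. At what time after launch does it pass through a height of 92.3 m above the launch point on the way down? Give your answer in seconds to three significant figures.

6.85 s

Resolve: vₓ = 50.10 cos 70.0° = 17.14 m/s and v_y0 = 50.10 sin 70.0° = 47.08 m/s.
Set y = v_y0 t − ½ g t² = 92.3: 4.905 t² − 47.08 t + 92.3 = 0.
t = [47.08 ± √(47.08² − 2·9.81·92.3)] / 9.81 = (47.08 ± 20.14) / 9.81, so t = 2.746 s or t = 6.852 s.
The descending-branch root is 6.852 s.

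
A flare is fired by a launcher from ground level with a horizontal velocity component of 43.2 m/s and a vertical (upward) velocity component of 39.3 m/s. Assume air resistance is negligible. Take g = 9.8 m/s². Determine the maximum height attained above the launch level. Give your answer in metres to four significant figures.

78.80 m

Peak height H = v_y0² / (2g) = 1544.5 / 19.60 = 78.80 m.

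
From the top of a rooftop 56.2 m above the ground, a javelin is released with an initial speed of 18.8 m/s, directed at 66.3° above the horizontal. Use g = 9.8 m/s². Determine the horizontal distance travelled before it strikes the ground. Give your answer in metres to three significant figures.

42.1 m

Components: vₓ = 18.80 cos 66.3° = 7.557 m/s, v_y0 = 18.80 sin 66.3° = 17.21 m/s.
The projectile lands when y = 56.2 + (17.21) t − ½·9.80·t² = 0. Positive root: t = (17.21 + √(17.21² + 2·9.80·56.2)) / 9.80 = (17.21 + 37.39) / 9.80 = 5.572 s.
Horizontal distance: R = vₓ t = 7.557 × 5.572 = 42.10 m.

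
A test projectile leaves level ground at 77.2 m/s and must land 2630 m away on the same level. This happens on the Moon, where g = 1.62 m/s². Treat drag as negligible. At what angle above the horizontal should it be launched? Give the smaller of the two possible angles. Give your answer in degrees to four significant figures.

22.82°

R = v₀² sin 2θ / g gives sin 2θ = gR/v₀² = 1.62·2630/77.2² = 0.7149.
2θ = 45.63° or 180° − 45.63° = 134.4°, so θ = 22.82° or 67.18°.
The smaller angle is 22.82°.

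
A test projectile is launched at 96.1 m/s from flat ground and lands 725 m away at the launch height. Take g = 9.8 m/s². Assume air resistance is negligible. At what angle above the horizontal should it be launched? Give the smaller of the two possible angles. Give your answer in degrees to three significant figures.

R = v₀² sin 2θ / g gives sin 2θ = gR/v₀² = 9.80·725/96.1² = 0.7693.
2θ = 50.29° or 180° − 50.29° = 129.7°, so θ = 25.15° or 64.85°.
The smaller angle is 25.15°.

25.1°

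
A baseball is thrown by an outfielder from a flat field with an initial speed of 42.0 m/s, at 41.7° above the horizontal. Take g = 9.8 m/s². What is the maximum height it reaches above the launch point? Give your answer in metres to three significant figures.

39.8 m

Horizontal component vₓ = 42.00 cos 41.7° = 31.36 m/s; vertical v_y0 = 42.00 sin 41.7° = 27.94 m/s.
Peak height H = v_y0² / (2g) = 780.63 / 19.60 = 39.83 m.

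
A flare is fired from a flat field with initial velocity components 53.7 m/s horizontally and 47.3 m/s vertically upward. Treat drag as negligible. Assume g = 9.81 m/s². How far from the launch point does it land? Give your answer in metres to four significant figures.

517.8 m

Time aloft: T = 2 v_y0 / g = 2 × 47.30 / 9.81 = 9.643 s.
Horizontal distance R = vₓ T = 53.70 × 9.643 = 517.8 m.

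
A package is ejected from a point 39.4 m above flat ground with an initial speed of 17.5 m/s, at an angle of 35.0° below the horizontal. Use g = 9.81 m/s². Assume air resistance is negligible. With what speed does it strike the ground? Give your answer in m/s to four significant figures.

vₓ = 17.50 cos 35.0° = 14.34 m/s; v_y0 = −10.04 m/s (downward).
The projectile lands when y = 39.4 + (−10.04) t − ½·9.81·t² = 0. Positive root: t = (−10.04 + √(10.04² + 2·9.81·39.4)) / 9.81 = (−10.04 + 29.56) / 9.81 = 1.990 s.
Vertical velocity at impact: v_y = v_y0 − g t = −10.04 − 9.81 × 1.990 = −29.56 m/s.
Speed: |v| = √(vₓ² + v_y²) = √(14.34² + 29.56²) = 32.85 m/s.

32.85 m/s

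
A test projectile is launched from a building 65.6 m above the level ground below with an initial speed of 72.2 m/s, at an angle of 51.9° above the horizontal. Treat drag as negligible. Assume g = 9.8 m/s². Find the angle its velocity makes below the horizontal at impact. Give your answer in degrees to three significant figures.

vₓ = 72.20 cos 51.9° = 44.55 m/s; v_y0 = 72.20 sin 51.9° = 56.82 m/s.
The projectile lands when y = 65.6 + (56.82) t − ½·9.80·t² = 0. Positive root: t = (56.82 + √(56.82² + 2·9.80·65.6)) / 9.80 = (56.82 + 67.19) / 9.80 = 12.65 s.
At impact: v_y = v_y0 − g t = −67.19 m/s; vₓ = 44.55 m/s.
Angle below horizontal: arctan(|v_y|/vₓ) = arctan(67.19/44.55) = 56.45°.

56.5°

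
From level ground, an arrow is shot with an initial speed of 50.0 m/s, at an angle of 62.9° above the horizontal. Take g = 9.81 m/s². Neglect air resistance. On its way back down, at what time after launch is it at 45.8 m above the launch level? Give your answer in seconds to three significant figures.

Horizontal component vₓ = 50.00 cos 62.9° = 22.78 m/s; vertical v_y0 = 50.00 sin 62.9° = 44.51 m/s.
Require v_y0 t − ½ g t² = 45.8, i.e. 4.905 t² − 44.51 t + 45.8 = 0.
t = [44.51 ± √(44.51² − 2·9.81·45.8)] / 9.81 = (44.51 ± 32.90) / 9.81, so t = 1.183 s or t = 7.891 s.
The descending-branch root is 7.891 s.

7.89 s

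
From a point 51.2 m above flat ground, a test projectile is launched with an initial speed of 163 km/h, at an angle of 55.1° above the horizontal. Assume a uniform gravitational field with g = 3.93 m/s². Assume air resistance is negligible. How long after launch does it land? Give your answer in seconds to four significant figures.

20.19 s

Convert: 163 km/h = 163/3.6 = 45.28 m/s.
vₓ = 45.28 cos 55.1° = 25.91 m/s; v_y0 = 45.28 sin 55.1° = 37.13 m/s.
With up positive and y = 0 at the ground: y(t) = 51.2 + (37.13) t − 1.965 t². Setting y = 0 and taking the positive root: t = [37.13 + √(37.13² + 2·3.93·51.2)] / 3.93 = (37.13 + 42.21) / 3.93 = 20.19 s.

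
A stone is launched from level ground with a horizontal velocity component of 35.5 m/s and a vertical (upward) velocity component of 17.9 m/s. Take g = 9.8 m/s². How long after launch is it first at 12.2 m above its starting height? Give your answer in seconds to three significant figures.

0.907 s

Set y = v_y0 t − ½ g t² = 12.2: 4.900 t² − 17.90 t + 12.2 = 0.
t = [17.90 ± √(17.90² − 2·9.80·12.2)] / 9.80 = (17.90 ± 9.016) / 9.80, so t = 0.9065 s or t = 2.747 s.
The first (ascending) time is 0.9065 s.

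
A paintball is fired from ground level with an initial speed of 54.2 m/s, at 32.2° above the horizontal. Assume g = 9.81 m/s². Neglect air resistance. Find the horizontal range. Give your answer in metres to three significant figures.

Horizontal component vₓ = 54.20 cos 32.2° = 45.86 m/s; vertical v_y0 = 54.20 sin 32.2° = 28.88 m/s.
Time aloft: T = 2 v_y0 / g = 2 × 28.88 / 9.81 = 5.888 s.
Range: R = vₓ T = 45.86 × 5.888 = 270.1 m.

270 m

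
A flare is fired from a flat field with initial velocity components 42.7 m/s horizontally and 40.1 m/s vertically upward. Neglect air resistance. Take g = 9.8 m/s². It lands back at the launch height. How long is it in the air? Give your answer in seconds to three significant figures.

8.18 s

It returns to y = 0 when t = 2 v_y0 / g = 2(40.10)/9.80 = 8.184 s.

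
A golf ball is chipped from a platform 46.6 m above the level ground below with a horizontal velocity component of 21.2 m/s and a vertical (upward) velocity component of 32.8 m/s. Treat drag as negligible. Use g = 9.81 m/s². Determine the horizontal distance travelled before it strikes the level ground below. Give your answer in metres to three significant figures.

The projectile lands when y = 46.6 + (32.80) t − ½·9.81·t² = 0. Positive root: t = (32.80 + √(32.80² + 2·9.81·46.6)) / 9.81 = (32.80 + 44.61) / 9.81 = 7.891 s.
Horizontal distance: R = vₓ t = 21.20 × 7.891 = 167.3 m.

167 m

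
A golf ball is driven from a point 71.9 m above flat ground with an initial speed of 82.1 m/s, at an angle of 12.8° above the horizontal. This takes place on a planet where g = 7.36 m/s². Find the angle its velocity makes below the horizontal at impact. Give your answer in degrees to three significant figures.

25.0°

vₓ = 82.10 cos 12.8° = 80.06 m/s; v_y0 = 82.10 sin 12.8° = 18.19 m/s.
The projectile lands when y = 71.9 + (18.19) t − ½·7.36·t² = 0. Positive root: t = (18.19 + √(18.19² + 2·7.36·71.9)) / 7.36 = (18.19 + 37.27) / 7.36 = 7.535 s.
At impact: v_y = v_y0 − g t = −37.27 m/s; vₓ = 80.06 m/s.
Angle below horizontal: arctan(|v_y|/vₓ) = arctan(37.27/80.06) = 24.96°.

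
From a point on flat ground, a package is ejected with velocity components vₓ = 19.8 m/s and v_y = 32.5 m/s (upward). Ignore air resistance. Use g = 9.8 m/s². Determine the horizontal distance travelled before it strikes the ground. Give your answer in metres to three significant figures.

131 m

Flight time T = 2 v_y0 / g = 6.633 s.
Horizontal distance R = vₓ T = 19.80 × 6.633 = 131.3 m.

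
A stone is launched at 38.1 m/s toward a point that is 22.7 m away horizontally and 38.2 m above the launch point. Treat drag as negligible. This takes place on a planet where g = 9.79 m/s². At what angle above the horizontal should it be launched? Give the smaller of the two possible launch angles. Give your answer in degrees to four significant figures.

64.49°

Trajectory: y = x tanθ − g x² (1 + tan²θ)/(2v₀²). With x = 22.7, y = 38.2, v₀ = 38.1, g = 9.79:
1.738 tan²θ − 22.7 tanθ + (39.94) = 0.
tanθ = [22.7 ± √(22.7² − 4 × 1.738 × (39.94))] / (2 × 1.738) = (22.7 ± 15.42) / 3.475, giving tanθ = 2.095 or 10.97.
θ = 64.49° or 84.79°; the smaller is 64.49°.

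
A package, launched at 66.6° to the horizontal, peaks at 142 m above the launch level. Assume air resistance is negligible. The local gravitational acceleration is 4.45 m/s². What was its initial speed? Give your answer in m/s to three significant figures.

At the peak v_y = 0, so v_y0 = √(2gH) = √(2 × 4.45 × 142) = 35.55 m/s.
v_y0 = v₀ sin θ ⇒ v₀ = 35.55 / sin 66.6° = 38.74 m/s.

38.7 m/s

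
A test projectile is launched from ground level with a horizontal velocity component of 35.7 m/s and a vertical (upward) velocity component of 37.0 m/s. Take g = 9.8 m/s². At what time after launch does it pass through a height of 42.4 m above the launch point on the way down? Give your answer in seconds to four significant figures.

Require v_y0 t − ½ g t² = 42.4, i.e. 4.900 t² − 37.00 t + 42.4 = 0.
t = [37.00 ± √(37.00² − 2·9.80·42.4)] / 9.80 = (37.00 ± 23.19) / 9.80, so t = 1.409 s or t = 6.142 s.
The descending-branch root is 6.142 s.

6.142 s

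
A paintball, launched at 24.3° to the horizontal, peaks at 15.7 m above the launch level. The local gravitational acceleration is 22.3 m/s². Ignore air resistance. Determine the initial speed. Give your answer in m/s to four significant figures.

At the peak v_y = 0, so v_y0 = √(2gH) = √(2 × 22.3 × 15.7) = 26.46 m/s.
v_y0 = v₀ sin θ ⇒ v₀ = 26.46 / sin 24.3° = 64.30 m/s.

64.30 m/s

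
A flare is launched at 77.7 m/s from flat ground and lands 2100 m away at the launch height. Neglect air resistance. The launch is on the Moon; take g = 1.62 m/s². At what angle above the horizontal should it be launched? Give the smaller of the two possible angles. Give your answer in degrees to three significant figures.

From R = (v₀²/g) sin 2θ: sin 2θ = 1.62 × 2100 / 6037.3 = 0.5635.
2θ = 34.30° or 180° − 34.30° = 145.7°, so θ = 17.15° or 72.85°.
The smaller angle is 17.15°.

17.1°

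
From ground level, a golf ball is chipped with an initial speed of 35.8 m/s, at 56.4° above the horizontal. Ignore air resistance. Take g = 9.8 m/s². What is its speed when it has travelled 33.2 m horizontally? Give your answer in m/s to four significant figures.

23.92 m/s

Components: vₓ = 35.80 cos 56.4° = 19.81 m/s, v_y0 = 35.80 sin 56.4° = 29.82 m/s.
Time to reach x = 33.2 m: t = x/vₓ = 33.2/19.81 = 1.676 s.
Vertical velocity there: v_y = v_y0 − g t = 29.82 − 9.80 × 1.676 = 13.40 m/s.
Speed: √(vₓ² + v_y²) = √(19.81² + 13.40²) = 23.92 m/s.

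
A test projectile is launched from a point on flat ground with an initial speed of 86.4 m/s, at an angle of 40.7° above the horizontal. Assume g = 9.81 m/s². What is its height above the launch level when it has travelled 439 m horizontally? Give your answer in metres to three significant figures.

157 m

Resolve: vₓ = 86.40 cos 40.7° = 65.50 m/s and v_y0 = 86.40 sin 40.7° = 56.34 m/s.
x = vₓ t ⇒ t = 439/65.50 = 6.702 s.
Height: y = v_y0 t − ½ g t² = 56.34 × 6.702 − 4.905 × 6.702² = 377.6 − 220.3 = 157.3 m.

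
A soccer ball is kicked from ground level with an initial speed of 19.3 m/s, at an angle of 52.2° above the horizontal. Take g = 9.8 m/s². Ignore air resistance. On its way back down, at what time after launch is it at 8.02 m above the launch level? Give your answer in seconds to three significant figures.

Horizontal component vₓ = 19.30 cos 52.2° = 11.83 m/s; vertical v_y0 = 19.30 sin 52.2° = 15.25 m/s.
Require v_y0 t − ½ g t² = 8.02, i.e. 4.900 t² − 15.25 t + 8.02 = 0.
Quadratic formula: t = (15.25 ± √75.370) / 9.80 = (15.25 ± 8.682) / 9.80 → t = 0.6702 s or 2.442 s.
The descending-branch root is 2.442 s.

2.44 s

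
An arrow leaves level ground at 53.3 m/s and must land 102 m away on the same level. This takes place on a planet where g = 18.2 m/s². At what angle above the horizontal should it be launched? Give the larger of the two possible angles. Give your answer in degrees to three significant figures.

69.6°

Level-ground range R = v₀² sin(2θ)/g ⇒ sin(2θ) = gR/v₀² = 18.2 × 102 / 53.3² = 0.6535.
2θ = 40.80° or 180° − 40.80° = 139.2°, so θ = 20.40° or 69.60°.
The larger angle is 69.60°.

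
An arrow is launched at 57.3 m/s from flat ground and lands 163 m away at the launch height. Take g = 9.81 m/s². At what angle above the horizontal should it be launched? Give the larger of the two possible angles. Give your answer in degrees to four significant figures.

75.43°

Level-ground range R = v₀² sin(2θ)/g ⇒ sin(2θ) = gR/v₀² = 9.81 × 163 / 57.3² = 0.4870.
2θ = 29.14° or 180° − 29.14° = 150.9°, so θ = 14.57° or 75.43°.
The larger angle is 75.43°.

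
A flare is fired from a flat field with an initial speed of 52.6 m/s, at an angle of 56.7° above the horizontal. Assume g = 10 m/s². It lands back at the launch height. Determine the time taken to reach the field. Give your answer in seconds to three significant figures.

8.79 s

Components: vₓ = 52.60 cos 56.7° = 28.88 m/s, v_y0 = 52.60 sin 56.7° = 43.96 m/s.
It returns to y = 0 when t = 2 v_y0 / g = 2(43.96)/10.0 = 8.793 s.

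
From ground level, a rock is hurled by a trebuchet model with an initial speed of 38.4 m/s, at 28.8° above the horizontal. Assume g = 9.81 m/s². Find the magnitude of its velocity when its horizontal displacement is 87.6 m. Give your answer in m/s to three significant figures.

34.4 m/s

vₓ = 38.40 cos 28.8° = 33.65 m/s; v_y0 = 38.40 sin 28.8° = 18.50 m/s.
Time to reach x = 87.6 m: t = x/vₓ = 87.6/33.65 = 2.603 s.
Vertical velocity there: v_y = v_y0 − g t = 18.50 − 9.81 × 2.603 = −7.039 m/s.
Speed: √(vₓ² + v_y²) = √(33.65² + 7.039²) = 34.38 m/s.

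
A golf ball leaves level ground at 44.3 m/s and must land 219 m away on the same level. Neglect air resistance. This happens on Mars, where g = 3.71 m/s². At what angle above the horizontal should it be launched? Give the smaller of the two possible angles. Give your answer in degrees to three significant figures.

From R = (v₀²/g) sin 2θ: sin 2θ = 3.71 × 219 / 1962.5 = 0.4140.
2θ = 24.46° or 180° − 24.46° = 155.5°, so θ = 12.23° or 77.77°.
The smaller angle is 12.23°.

12.2°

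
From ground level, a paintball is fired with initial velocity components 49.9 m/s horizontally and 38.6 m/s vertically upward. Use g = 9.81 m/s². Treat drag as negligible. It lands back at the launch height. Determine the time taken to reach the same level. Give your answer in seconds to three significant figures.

7.87 s

Time of flight on level ground: T = 2 v_y0 / g = 2 × 38.60 / 9.81 = 7.870 s.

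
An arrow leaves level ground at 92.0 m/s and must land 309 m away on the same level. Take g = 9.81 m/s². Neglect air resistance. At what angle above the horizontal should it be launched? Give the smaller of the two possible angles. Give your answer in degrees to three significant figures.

From R = (v₀²/g) sin 2θ: sin 2θ = 9.81 × 309 / 8464.0 = 0.3581.
2θ = 20.99° or 180° − 20.99° = 159.0°, so θ = 10.49° or 79.51°.
The smaller angle is 10.49°.

10.5°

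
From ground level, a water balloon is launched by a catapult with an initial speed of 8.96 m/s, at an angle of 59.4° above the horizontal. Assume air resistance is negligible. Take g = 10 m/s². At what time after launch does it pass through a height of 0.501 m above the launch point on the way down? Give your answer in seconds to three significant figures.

1.47 s

Horizontal component vₓ = 8.960 cos 59.4° = 4.561 m/s; vertical v_y0 = 8.960 sin 59.4° = 7.712 m/s.
Require v_y0 t − ½ g t² = 0.501, i.e. 5.000 t² − 7.712 t + 0.501 = 0.
Quadratic formula: t = (7.712 ± √49.459) / 10.0 = (7.712 ± 7.033) / 10.0 → t = 0.06796 s or 1.474 s.
The descending-branch root is 1.474 s.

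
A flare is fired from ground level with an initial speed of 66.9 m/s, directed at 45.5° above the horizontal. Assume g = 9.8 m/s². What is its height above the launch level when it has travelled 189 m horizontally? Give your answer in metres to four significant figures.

Horizontal component vₓ = 66.90 cos 45.5° = 46.89 m/s; vertical v_y0 = 66.90 sin 45.5° = 47.72 m/s.
x = vₓ t ⇒ t = 189/46.89 = 4.031 s.
Height: y = v_y0 t − ½ g t² = 47.72 × 4.031 − 4.900 × 4.031² = 192.3 − 79.61 = 112.7 m.

112.7 m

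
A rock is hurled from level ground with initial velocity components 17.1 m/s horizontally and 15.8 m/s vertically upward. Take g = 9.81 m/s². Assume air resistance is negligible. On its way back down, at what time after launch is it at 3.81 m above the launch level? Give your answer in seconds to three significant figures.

Set y = v_y0 t − ½ g t² = 3.81: 4.905 t² − 15.80 t + 3.81 = 0.
Quadratic formula: t = (15.80 ± √174.89) / 9.81 = (15.80 ± 13.22) / 9.81 → t = 0.2625 s or 2.959 s.
The descending-branch root is 2.959 s.

2.96 s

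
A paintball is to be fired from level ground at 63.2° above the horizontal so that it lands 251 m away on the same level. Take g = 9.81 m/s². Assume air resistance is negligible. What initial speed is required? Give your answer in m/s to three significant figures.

55.3 m/s

From R = (v₀² / g) sin 2θ: v₀ = √(gR / sin 2θ).
v₀ = √(9.81 × 251 / sin 126.4°) = √(2462 / 0.8049) = √3059.2 = 55.31 m/s.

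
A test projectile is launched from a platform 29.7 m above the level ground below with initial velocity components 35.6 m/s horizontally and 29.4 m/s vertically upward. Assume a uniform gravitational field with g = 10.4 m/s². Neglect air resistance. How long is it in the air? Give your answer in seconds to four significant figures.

Vertical motion (up positive, ground at y = 0): 5.200 t² − (29.40) t − 29.7 = 0, so t = (29.40 + √(29.40² + 2·10.4·29.7)) / 10.4 = (29.40 + 38.50) / 10.4 = 6.529 s.

6.529 s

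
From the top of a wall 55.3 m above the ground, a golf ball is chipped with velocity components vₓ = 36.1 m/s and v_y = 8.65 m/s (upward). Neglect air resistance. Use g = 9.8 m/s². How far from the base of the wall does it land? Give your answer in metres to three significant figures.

With up positive and y = 0 at the ground: y(t) = 55.3 + (8.650) t − 4.900 t². Setting y = 0 and taking the positive root: t = [8.650 + √(8.650² + 2·9.80·55.3)] / 9.80 = (8.650 + 34.04) / 9.80 = 4.356 s.
Horizontal distance: R = vₓ t = 36.10 × 4.356 = 157.3 m.

157 m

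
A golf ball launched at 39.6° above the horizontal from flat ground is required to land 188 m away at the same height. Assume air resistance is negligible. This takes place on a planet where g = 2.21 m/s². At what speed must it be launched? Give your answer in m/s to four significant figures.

Level-ground range: R = v₀² sin(2θ)/g, so v₀ = √(gR / sin 2θ).
v₀ = √(2.21 × 188 / sin 79.20°) = √(415.5 / 0.9823) = √422.97 = 20.57 m/s.

20.57 m/s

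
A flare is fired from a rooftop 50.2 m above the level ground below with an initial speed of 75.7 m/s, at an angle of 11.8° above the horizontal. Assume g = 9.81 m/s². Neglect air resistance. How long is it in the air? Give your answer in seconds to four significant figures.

Resolve: vₓ = 75.70 cos 11.8° = 74.10 m/s and v_y0 = 75.70 sin 11.8° = 15.48 m/s.
Vertical motion (up positive, ground at y = 0): 4.905 t² − (15.48) t − 50.2 = 0, so t = (15.48 + √(15.48² + 2·9.81·50.2)) / 9.81 = (15.48 + 34.99) / 9.81 = 5.145 s.

5.145 s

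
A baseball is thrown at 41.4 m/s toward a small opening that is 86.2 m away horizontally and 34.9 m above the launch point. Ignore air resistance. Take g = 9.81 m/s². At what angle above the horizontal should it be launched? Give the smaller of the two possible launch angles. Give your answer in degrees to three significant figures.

39.2°

Trajectory: y = x tanθ − g x² (1 + tan²θ)/(2v₀²). With x = 86.2, y = 34.9, v₀ = 41.4, g = 9.81:
21.26 tan²θ − 86.2 tanθ + (56.16) = 0.
tanθ = [86.2 ± √(86.2² − 4 × 21.26 × (56.16))] / (2 × 21.26) = (86.2 ± 51.51) / 42.53, giving tanθ = 0.8157 or 3.238.
θ = 39.20° or 72.84°; the smaller is 39.20°.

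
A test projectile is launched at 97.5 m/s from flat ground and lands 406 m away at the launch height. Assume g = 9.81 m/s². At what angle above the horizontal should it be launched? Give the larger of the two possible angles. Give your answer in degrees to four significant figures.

Level-ground range R = v₀² sin(2θ)/g ⇒ sin(2θ) = gR/v₀² = 9.81 × 406 / 97.5² = 0.4190.
2θ = 24.77° or 180° − 24.77° = 155.2°, so θ = 12.38° or 77.62°.
The larger angle is 77.62°.

77.62°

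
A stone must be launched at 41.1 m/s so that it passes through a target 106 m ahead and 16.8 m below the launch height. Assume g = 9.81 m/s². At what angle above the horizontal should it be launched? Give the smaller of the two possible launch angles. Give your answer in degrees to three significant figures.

8.92°

Trajectory: y = x tanθ − g x² (1 + tan²θ)/(2v₀²). With x = 106, y = −16.8, v₀ = 41.1, g = 9.81:
32.63 tan²θ − 106 tanθ + (15.83) = 0.
tanθ = [106 ± √(106² − 4 × 32.63 × (15.83))] / (2 × 32.63) = (106 ± 95.76) / 65.25, giving tanθ = 0.1569 or 3.092.
θ = 8.916° or 72.08°; the smaller is 8.916°.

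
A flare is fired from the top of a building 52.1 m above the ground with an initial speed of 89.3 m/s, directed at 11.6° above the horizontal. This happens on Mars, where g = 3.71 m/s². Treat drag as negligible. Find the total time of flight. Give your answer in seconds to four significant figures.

12.02 s

Resolve: vₓ = 89.30 cos 11.6° = 87.48 m/s and v_y0 = 89.30 sin 11.6° = 17.96 m/s.
The projectile lands when y = 52.1 + (17.96) t − ½·3.71·t² = 0. Positive root: t = (17.96 + √(17.96² + 2·3.71·52.1)) / 3.71 = (17.96 + 26.63) / 3.71 = 12.02 s.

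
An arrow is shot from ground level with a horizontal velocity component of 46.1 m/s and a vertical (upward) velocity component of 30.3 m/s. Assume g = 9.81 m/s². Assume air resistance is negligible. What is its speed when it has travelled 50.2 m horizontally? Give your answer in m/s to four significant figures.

50.10 m/s

Time to reach x = 50.2 m: t = x/vₓ = 50.2/46.10 = 1.089 s.
Vertical velocity there: v_y = v_y0 − g t = 30.30 − 9.81 × 1.089 = 19.62 m/s.
Speed: √(vₓ² + v_y²) = √(46.10² + 19.62²) = 50.10 m/s.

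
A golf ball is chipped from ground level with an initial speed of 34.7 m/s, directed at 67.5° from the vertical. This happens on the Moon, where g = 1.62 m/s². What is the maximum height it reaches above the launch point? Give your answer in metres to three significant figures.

54.4 m

Horizontal component vₓ = 34.70 sin 67.5° = 32.06 m/s; vertical v_y0 = 34.70 cos 67.5° = 13.28 m/s.
Peak height H = v_y0² / (2g) = 176.33 / 3.240 = 54.42 m.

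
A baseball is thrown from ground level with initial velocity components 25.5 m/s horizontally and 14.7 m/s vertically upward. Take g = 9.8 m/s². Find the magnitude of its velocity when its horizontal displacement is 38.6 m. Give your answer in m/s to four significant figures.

25.50 m/s

Time to reach x = 38.6 m: t = x/vₓ = 38.6/25.50 = 1.514 s.
Vertical velocity there: v_y = v_y0 − g t = 14.70 − 9.80 × 1.514 = −0.1345 m/s.
Speed: √(vₓ² + v_y²) = √(25.50² + 0.1345²) = 25.50 m/s.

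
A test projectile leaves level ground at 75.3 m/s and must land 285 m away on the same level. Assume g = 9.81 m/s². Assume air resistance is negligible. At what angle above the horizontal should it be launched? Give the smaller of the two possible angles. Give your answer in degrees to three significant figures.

R = v₀² sin 2θ / g gives sin 2θ = gR/v₀² = 9.81·285/75.3² = 0.4931.
2θ = 29.54° or 180° − 29.54° = 150.5°, so θ = 14.77° or 75.23°.
The smaller angle is 14.77°.

14.8°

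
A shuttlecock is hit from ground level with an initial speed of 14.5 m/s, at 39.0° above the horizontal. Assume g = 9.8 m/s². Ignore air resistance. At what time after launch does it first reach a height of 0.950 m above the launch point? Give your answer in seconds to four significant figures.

0.1107 s

Resolve: vₓ = 14.50 cos 39.0° = 11.27 m/s and v_y0 = 14.50 sin 39.0° = 9.125 m/s.
Require v_y0 t − ½ g t² = 0.950, i.e. 4.900 t² − 9.125 t + 0.950 = 0.
Quadratic formula: t = (9.125 ± √64.648) / 9.80 = (9.125 ± 8.040) / 9.80 → t = 0.1107 s or 1.752 s.
The first (ascending) time is 0.1107 s.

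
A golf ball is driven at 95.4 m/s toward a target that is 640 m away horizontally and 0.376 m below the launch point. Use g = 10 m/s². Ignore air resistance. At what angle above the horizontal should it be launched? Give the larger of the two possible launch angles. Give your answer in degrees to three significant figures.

Trajectory: y = x tanθ − g x² (1 + tan²θ)/(2v₀²). With x = 640, y = −0.376, v₀ = 95.4, g = 10.0:
225.0 tan²θ − 640 tanθ + (224.7) = 0.
tanθ = [640 ± √(640² − 4 × 225.0 × (224.7))] / (2 × 225.0) = (640 ± 455.4) / 450.1, giving tanθ = 0.4102 or 2.434.
θ = 22.30° or 67.66°; the larger is 67.66°.

67.7°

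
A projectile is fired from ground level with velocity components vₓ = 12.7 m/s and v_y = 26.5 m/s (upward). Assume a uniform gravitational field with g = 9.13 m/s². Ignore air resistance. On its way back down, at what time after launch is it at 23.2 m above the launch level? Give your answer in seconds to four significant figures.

4.731 s

Height y(t) = 26.50 t − 4.565 t² = 23.2 gives 4.565 t² − 26.50 t + 23.2 = 0.
Quadratic formula: t = (26.50 ± √278.62) / 9.13 = (26.50 ± 16.69) / 9.13 → t = 1.074 s or 4.731 s.
The descending-branch root is 4.731 s.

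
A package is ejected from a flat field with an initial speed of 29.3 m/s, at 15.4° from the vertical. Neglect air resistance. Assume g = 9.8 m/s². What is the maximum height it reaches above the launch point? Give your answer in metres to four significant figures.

Components: vₓ = 29.30 sin 15.4° = 7.781 m/s, v_y0 = 29.30 cos 15.4° = 28.25 m/s.
Maximum height: H = v_y0² / (2g) = 28.25² / (2 × 9.80) = 40.71 m.

40.71 m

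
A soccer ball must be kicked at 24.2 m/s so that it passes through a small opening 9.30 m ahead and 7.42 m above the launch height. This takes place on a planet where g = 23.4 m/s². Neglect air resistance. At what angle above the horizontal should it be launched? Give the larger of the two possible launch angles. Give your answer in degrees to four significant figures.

Trajectory: y = x tanθ − g x² (1 + tan²θ)/(2v₀²). With x = 9.30, y = 7.42, v₀ = 24.2, g = 23.4:
1.728 tan²θ − 9.30 tanθ + (9.148) = 0.
tanθ = [9.30 ± √(9.30² − 4 × 1.728 × (9.148))] / (2 × 1.728) = (9.30 ± 4.823) / 3.456, giving tanθ = 1.295 or 4.087.
θ = 52.33° or 76.25°; the larger is 76.25°.

76.25°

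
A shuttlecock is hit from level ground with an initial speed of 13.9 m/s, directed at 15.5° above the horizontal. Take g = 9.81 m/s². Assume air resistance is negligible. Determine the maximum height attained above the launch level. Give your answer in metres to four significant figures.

0.7033 m

vₓ = 13.90 cos 15.5° = 13.39 m/s; v_y0 = 13.90 sin 15.5° = 3.715 m/s.
Peak height H = v_y0² / (2g) = 13.798 / 19.62 = 0.7033 m.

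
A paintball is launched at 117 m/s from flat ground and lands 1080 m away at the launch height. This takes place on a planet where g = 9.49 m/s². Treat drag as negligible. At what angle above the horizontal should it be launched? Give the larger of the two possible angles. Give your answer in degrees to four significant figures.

65.76°

R = v₀² sin 2θ / g gives sin 2θ = gR/v₀² = 9.49·1080/117² = 0.7487.
2θ = 48.48° or 180° − 48.48° = 131.5°, so θ = 24.24° or 65.76°.
The larger angle is 65.76°.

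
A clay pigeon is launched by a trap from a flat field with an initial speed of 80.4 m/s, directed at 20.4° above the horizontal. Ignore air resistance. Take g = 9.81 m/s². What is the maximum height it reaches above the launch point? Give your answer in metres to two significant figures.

40 m

Resolve: vₓ = 80.40 cos 20.4° = 75.36 m/s and v_y0 = 80.40 sin 20.4° = 28.03 m/s.
At the apex v_y = 0, so H = v_y0²/(2g) = 28.03²/19.62 = 40.03 m.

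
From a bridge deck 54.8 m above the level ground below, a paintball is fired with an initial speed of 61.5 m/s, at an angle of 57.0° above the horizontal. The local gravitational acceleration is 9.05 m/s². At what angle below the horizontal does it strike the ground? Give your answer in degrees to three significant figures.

Horizontal component vₓ = 61.50 cos 57.0° = 33.50 m/s; vertical v_y0 = 61.50 sin 57.0° = 51.58 m/s.
With up positive and y = 0 at the ground: y(t) = 54.8 + (51.58) t − 4.525 t². Setting y = 0 and taking the positive root: t = [51.58 + √(51.58² + 2·9.05·54.8)] / 9.05 = (51.58 + 60.43) / 9.05 = 12.38 s.
At impact: v_y = v_y0 − g t = −60.43 m/s; vₓ = 33.50 m/s.
Angle below horizontal: arctan(|v_y|/vₓ) = arctan(60.43/33.50) = 61.00°.

61.0°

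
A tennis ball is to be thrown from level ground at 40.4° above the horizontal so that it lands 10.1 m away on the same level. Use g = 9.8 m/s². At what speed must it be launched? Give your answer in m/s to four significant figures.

10.01 m/s

From R = (v₀² / g) sin 2θ: v₀ = √(gR / sin 2θ).
v₀ = √(9.80 × 10.1 / sin 80.80°) = √(98.98 / 0.9871) = √100.27 = 10.01 m/s.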